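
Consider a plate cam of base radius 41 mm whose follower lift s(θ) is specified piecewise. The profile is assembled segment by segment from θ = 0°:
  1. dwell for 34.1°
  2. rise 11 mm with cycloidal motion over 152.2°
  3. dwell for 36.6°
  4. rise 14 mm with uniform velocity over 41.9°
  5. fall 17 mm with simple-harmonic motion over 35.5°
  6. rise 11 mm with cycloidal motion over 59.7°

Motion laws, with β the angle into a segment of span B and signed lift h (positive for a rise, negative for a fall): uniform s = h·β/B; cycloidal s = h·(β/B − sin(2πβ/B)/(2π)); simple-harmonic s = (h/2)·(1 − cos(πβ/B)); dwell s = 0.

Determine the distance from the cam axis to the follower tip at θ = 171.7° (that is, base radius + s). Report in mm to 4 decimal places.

seg 1 [0°–34.1°] dwell: s stays 0.0000
seg 2 [34.1°–186.3°] cycloidal, h=11: θ=171.7° here. β=137.6, B=152.2. 11·(0.9041 − sin(2π·0.9041)/(2π)) = 10.9373 → s = 10.9373
radial distance = base radius + s = 41 + 10.9373 = 51.9373

51.9373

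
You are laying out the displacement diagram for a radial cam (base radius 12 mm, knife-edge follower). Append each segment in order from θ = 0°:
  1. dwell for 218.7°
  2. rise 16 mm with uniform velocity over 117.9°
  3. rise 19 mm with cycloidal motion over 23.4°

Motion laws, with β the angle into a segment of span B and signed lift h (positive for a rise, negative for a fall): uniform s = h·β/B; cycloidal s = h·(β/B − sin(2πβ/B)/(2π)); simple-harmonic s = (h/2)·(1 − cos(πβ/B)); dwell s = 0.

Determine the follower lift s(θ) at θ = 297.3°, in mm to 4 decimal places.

seg 1 [0°–218.7°] dwell: s stays 0.0000
seg 2 [218.7°–336.6°] uniform, h=16: θ=297.3° here. β=78.6, B=117.9. 16·78.6/117.9 = 10.6667 → s = 10.6667

10.6667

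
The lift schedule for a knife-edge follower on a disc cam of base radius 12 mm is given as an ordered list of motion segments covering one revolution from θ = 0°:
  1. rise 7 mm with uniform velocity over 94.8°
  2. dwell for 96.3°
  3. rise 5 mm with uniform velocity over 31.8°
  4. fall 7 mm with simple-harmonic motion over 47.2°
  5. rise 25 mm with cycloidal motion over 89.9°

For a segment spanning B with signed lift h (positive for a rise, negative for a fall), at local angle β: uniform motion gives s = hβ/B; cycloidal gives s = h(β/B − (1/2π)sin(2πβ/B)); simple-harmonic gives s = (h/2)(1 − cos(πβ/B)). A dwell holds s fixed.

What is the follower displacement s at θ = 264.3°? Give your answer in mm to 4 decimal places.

seg 1 [0°–94.8°] uniform, h=7: full span → s += 7 → s = 7.0000
seg 2 [94.8°–191.1°] dwell: s stays 7.0000
seg 3 [191.1°–222.9°] uniform, h=5: full span → s += 5 → s = 12.0000
seg 4 [222.9°–270.1°] simple-harmonic, h=-7: θ=264.3° here. β=41.4, B=47.2. -7/2·(1 − cos(π·0.8771)) = -6.7424 → s = 5.2576

5.2576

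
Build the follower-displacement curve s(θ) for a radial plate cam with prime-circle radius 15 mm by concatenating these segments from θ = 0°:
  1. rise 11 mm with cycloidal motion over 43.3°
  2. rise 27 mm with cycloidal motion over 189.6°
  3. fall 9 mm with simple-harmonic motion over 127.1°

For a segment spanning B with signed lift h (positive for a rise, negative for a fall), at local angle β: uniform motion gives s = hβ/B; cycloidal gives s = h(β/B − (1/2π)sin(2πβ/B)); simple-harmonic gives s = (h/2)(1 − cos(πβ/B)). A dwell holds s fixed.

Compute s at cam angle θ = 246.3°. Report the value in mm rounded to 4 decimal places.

seg 1 [0°–43.3°] cycloidal, h=11: full span → s += 11 → s = 11.0000
seg 2 [43.3°–232.9°] cycloidal, h=27: full span → s += 27 → s = 38.0000
seg 3 [232.9°–360°] simple-harmonic, h=-9: θ=246.3° here. β=13.4, B=127.1. -9/2·(1 − cos(π·0.1054)) = -0.2446 → s = 37.7554

37.7554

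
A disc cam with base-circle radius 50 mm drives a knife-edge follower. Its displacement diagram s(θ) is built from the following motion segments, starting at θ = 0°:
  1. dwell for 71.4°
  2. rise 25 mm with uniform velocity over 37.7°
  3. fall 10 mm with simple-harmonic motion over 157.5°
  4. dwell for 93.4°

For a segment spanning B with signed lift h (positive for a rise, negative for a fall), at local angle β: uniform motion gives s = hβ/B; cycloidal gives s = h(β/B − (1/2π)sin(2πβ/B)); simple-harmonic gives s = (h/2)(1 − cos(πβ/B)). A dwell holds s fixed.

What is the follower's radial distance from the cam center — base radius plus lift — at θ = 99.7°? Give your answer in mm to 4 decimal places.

seg 1 [0°–71.4°] dwell: s stays 0.0000
seg 2 [71.4°–109.1°] uniform, h=25: θ=99.7° here. β=28.3, B=37.7. 25·28.3/37.7 = 18.7666 → s = 18.7666
radial distance = base radius + s = 50 + 18.7666 = 68.7666

68.7666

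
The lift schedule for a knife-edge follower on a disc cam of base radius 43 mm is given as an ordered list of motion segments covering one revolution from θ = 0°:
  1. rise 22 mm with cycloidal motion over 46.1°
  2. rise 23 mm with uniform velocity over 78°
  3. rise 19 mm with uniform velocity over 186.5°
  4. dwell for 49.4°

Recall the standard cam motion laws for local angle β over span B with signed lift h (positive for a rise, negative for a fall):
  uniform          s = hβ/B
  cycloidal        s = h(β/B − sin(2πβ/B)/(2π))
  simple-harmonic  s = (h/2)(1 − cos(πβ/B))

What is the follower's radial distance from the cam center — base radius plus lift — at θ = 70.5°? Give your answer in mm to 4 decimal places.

seg 1 [0°–46.1°] cycloidal, h=22: full span → s += 22 → s = 22.0000
seg 2 [46.1°–124.1°] uniform, h=23: θ=70.5° here. β=24.4, B=78. 23·24.4/78 = 7.1949 → s = 29.1949
radial distance = base radius + s = 43 + 29.1949 = 72.1949

72.1949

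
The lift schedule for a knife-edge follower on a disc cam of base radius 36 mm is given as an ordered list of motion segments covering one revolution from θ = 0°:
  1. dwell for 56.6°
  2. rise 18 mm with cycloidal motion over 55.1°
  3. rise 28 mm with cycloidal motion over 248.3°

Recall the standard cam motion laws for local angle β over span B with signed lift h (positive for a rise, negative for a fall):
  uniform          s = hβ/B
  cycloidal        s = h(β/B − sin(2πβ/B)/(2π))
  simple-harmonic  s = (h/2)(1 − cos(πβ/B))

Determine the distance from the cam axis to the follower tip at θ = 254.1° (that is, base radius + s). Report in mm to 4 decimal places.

seg 1 [0°–56.6°] dwell: s stays 0.0000
seg 2 [56.6°–111.7°] cycloidal, h=18: full span → s += 18 → s = 18.0000
seg 3 [111.7°–360°] cycloidal, h=28: θ=254.1° here. β=142.4, B=248.3. 28·(0.5735 − sin(2π·0.5735)/(2π)) = 18.0436 → s = 36.0436
radial distance = base radius + s = 36 + 36.0436 = 72.0436

72.0436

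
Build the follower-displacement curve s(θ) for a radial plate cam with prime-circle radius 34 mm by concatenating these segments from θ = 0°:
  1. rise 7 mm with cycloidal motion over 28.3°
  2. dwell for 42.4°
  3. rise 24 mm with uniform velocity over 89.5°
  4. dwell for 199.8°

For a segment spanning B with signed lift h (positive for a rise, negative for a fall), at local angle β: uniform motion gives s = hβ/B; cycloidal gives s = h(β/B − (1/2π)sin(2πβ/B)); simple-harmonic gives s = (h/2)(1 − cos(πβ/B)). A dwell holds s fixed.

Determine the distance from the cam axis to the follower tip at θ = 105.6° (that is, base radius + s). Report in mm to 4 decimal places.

seg 1 [0°–28.3°] cycloidal, h=7: full span → s += 7 → s = 7.0000
seg 2 [28.3°–70.7°] dwell: s stays 7.0000
seg 3 [70.7°–160.2°] uniform, h=24: θ=105.6° here. β=34.9, B=89.5. 24·34.9/89.5 = 9.3587 → s = 16.3587
radial distance = base radius + s = 34 + 16.3587 = 50.3587

50.3587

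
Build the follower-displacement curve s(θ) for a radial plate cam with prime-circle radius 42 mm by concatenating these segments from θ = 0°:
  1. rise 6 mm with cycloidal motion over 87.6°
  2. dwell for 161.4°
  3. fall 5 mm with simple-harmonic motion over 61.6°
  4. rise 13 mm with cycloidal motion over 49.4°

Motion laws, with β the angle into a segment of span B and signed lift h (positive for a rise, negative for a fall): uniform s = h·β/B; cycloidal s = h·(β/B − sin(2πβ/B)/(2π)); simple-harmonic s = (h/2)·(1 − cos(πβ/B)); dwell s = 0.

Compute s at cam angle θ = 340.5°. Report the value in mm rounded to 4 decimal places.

seg 1 [0°–87.6°] cycloidal, h=6: full span → s += 6 → s = 6.0000
seg 2 [87.6°–249°] dwell: s stays 6.0000
seg 3 [249°–310.6°] simple-harmonic, h=-5: full span → s += -5 → s = 1.0000
seg 4 [310.6°–360°] cycloidal, h=13: θ=340.5° here. β=29.9, B=49.4. 13·(0.6053 − sin(2π·0.6053)/(2π)) = 9.1392 → s = 10.1392

10.1392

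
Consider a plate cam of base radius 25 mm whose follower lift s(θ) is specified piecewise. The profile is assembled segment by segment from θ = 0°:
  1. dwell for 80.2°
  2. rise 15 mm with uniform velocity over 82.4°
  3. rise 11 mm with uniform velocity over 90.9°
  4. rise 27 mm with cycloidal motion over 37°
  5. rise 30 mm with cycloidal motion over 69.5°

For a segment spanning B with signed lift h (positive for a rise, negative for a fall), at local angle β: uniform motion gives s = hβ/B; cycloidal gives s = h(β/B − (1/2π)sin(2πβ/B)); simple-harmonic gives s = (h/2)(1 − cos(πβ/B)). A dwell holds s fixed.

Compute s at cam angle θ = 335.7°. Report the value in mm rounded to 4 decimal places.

seg 1 [0°–80.2°] dwell: s stays 0.0000
seg 2 [80.2°–162.6°] uniform, h=15: full span → s += 15 → s = 15.0000
seg 3 [162.6°–253.5°] uniform, h=11: full span → s += 11 → s = 26.0000
seg 4 [253.5°–290.5°] cycloidal, h=27: full span → s += 27 → s = 53.0000
seg 5 [290.5°–360°] cycloidal, h=30: θ=335.7° here. β=45.2, B=69.5. 30·(0.6504 − sin(2π·0.6504)/(2π)) = 23.3799 → s = 76.3799

76.3799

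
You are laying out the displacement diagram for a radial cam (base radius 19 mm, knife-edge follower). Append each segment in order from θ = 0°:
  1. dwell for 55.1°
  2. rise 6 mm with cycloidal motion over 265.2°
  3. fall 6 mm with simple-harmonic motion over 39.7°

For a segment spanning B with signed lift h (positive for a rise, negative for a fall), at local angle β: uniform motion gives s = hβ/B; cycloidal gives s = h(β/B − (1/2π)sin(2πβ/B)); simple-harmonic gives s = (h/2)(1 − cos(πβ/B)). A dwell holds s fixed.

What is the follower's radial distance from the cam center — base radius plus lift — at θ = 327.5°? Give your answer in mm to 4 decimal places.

seg 1 [0°–55.1°] dwell: s stays 0.0000
seg 2 [55.1°–320.3°] cycloidal, h=6: full span → s += 6 → s = 6.0000
seg 3 [320.3°–360°] simple-harmonic, h=-6: θ=327.5° here. β=7.2, B=39.7. -6/2·(1 − cos(π·0.1814)) = -0.4739 → s = 5.5261
radial distance = base radius + s = 19 + 5.5261 = 24.5261

24.5261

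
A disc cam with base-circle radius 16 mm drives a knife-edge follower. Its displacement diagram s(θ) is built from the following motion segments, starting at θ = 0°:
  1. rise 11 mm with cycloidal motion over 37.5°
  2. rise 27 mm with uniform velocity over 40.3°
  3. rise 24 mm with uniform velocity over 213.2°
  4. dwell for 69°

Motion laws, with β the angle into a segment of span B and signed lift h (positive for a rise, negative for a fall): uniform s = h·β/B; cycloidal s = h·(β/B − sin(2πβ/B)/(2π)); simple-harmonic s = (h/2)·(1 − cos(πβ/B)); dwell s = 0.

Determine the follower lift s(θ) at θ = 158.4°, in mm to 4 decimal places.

seg 1 [0°–37.5°] cycloidal, h=11: full span → s += 11 → s = 11.0000
seg 2 [37.5°–77.8°] uniform, h=27: full span → s += 27 → s = 38.0000
seg 3 [77.8°–291°] uniform, h=24: θ=158.4° here. β=80.6, B=213.2. 24·80.6/213.2 = 9.0732 → s = 47.0732

47.0732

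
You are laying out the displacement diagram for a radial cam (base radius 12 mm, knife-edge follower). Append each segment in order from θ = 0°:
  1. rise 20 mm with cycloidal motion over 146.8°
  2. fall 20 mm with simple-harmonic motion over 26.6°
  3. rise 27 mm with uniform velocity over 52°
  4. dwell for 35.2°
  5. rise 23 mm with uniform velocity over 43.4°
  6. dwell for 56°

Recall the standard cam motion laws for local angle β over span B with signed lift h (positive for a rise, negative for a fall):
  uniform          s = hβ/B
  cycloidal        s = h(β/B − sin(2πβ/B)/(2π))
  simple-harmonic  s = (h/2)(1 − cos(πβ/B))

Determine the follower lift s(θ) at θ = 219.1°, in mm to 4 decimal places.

seg 1 [0°–146.8°] cycloidal, h=20: full span → s += 20 → s = 20.0000
seg 2 [146.8°–173.4°] simple-harmonic, h=-20: full span → s += -20 → s = 0.0000
seg 3 [173.4°–225.4°] uniform, h=27: θ=219.1° here. β=45.7, B=52. 27·45.7/52 = 23.7288 → s = 23.7288

23.7288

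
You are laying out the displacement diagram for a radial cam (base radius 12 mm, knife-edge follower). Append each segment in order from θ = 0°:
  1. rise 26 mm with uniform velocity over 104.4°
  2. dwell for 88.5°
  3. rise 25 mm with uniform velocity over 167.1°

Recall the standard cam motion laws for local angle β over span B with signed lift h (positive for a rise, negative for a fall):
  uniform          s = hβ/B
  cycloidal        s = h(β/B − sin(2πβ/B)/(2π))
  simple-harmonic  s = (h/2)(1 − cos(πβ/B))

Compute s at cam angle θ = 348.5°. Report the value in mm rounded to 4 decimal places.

seg 1 [0°–104.4°] uniform, h=26: full span → s += 26 → s = 26.0000
seg 2 [104.4°–192.9°] dwell: s stays 26.0000
seg 3 [192.9°–360°] uniform, h=25: θ=348.5° here. β=155.6, B=167.1. 25·155.6/167.1 = 23.2795 → s = 49.2795

49.2795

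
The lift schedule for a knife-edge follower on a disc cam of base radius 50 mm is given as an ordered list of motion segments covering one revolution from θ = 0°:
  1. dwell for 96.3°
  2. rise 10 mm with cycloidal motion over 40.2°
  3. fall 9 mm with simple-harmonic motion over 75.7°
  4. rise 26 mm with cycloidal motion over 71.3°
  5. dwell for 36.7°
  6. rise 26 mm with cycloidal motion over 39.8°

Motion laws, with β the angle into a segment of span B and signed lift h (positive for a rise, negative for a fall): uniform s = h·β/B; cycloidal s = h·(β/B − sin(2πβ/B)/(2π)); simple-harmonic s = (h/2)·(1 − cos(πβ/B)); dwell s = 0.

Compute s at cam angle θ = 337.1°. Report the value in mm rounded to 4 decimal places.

seg 1 [0°–96.3°] dwell: s stays 0.0000
seg 2 [96.3°–136.5°] cycloidal, h=10: full span → s += 10 → s = 10.0000
seg 3 [136.5°–212.2°] simple-harmonic, h=-9: full span → s += -9 → s = 1.0000
seg 4 [212.2°–283.5°] cycloidal, h=26: full span → s += 26 → s = 27.0000
seg 5 [283.5°–320.2°] dwell: s stays 27.0000
seg 6 [320.2°–360°] cycloidal, h=26: θ=337.1° here. β=16.9, B=39.8. 26·(0.4246 − sin(2π·0.4246)/(2π)) = 9.1528 → s = 36.1528

36.1528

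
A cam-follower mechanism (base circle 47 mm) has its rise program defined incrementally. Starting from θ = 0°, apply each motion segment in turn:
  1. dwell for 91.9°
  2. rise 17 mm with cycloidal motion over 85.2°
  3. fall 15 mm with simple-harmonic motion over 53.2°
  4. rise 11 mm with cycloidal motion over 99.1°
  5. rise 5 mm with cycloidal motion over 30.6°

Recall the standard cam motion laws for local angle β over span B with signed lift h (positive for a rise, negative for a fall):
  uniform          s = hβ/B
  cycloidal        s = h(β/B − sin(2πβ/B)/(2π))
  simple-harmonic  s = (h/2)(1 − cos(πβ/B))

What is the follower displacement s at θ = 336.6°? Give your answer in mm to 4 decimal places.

seg 1 [0°–91.9°] dwell: s stays 0.0000
seg 2 [91.9°–177.1°] cycloidal, h=17: full span → s += 17 → s = 17.0000
seg 3 [177.1°–230.3°] simple-harmonic, h=-15: full span → s += -15 → s = 2.0000
seg 4 [230.3°–329.4°] cycloidal, h=11: full span → s += 11 → s = 13.0000
seg 5 [329.4°–360°] cycloidal, h=5: θ=336.6° here. β=7.2, B=30.6. 5·(0.2353 − sin(2π·0.2353)/(2π)) = 0.3841 → s = 13.3841

13.3841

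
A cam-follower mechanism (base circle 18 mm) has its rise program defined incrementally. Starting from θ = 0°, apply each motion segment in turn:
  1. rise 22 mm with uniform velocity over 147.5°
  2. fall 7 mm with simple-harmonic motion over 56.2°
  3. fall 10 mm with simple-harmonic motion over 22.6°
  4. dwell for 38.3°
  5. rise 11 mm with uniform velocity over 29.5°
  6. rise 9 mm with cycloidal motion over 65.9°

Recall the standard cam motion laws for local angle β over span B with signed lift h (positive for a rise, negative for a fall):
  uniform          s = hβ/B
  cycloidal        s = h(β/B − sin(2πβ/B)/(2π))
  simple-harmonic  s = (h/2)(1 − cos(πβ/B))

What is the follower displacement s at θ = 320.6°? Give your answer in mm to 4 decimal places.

seg 1 [0°–147.5°] uniform, h=22: full span → s += 22 → s = 22.0000
seg 2 [147.5°–203.7°] simple-harmonic, h=-7: full span → s += -7 → s = 15.0000
seg 3 [203.7°–226.3°] simple-harmonic, h=-10: full span → s += -10 → s = 5.0000
seg 4 [226.3°–264.6°] dwell: s stays 5.0000
seg 5 [264.6°–294.1°] uniform, h=11: full span → s += 11 → s = 16.0000
seg 6 [294.1°–360°] cycloidal, h=9: θ=320.6° here. β=26.5, B=65.9. 9·(0.4021 − sin(2π·0.4021)/(2π)) = 2.7927 → s = 18.7927

18.7927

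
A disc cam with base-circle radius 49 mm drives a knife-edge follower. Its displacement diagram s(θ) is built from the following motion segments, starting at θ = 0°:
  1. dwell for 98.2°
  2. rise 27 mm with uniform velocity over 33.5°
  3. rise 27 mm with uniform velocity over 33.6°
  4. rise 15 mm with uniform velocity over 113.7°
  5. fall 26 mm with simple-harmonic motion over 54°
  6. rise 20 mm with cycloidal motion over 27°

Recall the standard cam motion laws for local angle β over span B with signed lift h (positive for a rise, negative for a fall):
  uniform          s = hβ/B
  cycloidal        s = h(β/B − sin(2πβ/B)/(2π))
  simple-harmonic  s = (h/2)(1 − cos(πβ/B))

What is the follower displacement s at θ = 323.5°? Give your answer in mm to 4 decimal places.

seg 1 [0°–98.2°] dwell: s stays 0.0000
seg 2 [98.2°–131.7°] uniform, h=27: full span → s += 27 → s = 27.0000
seg 3 [131.7°–165.3°] uniform, h=27: full span → s += 27 → s = 54.0000
seg 4 [165.3°–279°] uniform, h=15: full span → s += 15 → s = 69.0000
seg 5 [279°–333°] simple-harmonic, h=-26: θ=323.5° here. β=44.5, B=54. -26/2·(1 − cos(π·0.8241)) = -24.0645 → s = 44.9355

44.9355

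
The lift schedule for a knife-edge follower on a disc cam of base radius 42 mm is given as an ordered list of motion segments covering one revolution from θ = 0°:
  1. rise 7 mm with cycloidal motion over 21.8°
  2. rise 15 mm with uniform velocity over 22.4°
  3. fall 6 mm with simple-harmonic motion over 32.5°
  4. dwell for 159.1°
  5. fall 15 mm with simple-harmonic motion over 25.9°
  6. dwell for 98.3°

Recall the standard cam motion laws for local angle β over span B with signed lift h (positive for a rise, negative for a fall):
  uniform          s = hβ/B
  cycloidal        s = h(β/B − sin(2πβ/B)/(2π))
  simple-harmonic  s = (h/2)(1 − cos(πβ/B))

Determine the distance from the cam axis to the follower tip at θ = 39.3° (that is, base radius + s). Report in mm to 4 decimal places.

seg 1 [0°–21.8°] cycloidal, h=7: full span → s += 7 → s = 7.0000
seg 2 [21.8°–44.2°] uniform, h=15: θ=39.3° here. β=17.5, B=22.4. 15·17.5/22.4 = 11.7187 → s = 18.7187
radial distance = base radius + s = 42 + 18.7187 = 60.7187

60.7187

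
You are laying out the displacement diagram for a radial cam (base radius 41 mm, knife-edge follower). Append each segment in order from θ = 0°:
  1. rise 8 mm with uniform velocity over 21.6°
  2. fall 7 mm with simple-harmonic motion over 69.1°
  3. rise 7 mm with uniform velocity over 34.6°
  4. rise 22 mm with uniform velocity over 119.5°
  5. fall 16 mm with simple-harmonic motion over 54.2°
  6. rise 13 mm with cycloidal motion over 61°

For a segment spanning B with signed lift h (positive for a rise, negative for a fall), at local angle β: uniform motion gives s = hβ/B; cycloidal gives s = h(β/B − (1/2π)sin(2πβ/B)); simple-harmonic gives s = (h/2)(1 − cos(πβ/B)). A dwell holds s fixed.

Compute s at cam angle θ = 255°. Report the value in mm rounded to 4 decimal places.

seg 1 [0°–21.6°] uniform, h=8: full span → s += 8 → s = 8.0000
seg 2 [21.6°–90.7°] simple-harmonic, h=-7: full span → s += -7 → s = 1.0000
seg 3 [90.7°–125.3°] uniform, h=7: full span → s += 7 → s = 8.0000
seg 4 [125.3°–244.8°] uniform, h=22: full span → s += 22 → s = 30.0000
seg 5 [244.8°–299°] simple-harmonic, h=-16: θ=255° here. β=10.2, B=54.2. -16/2·(1 − cos(π·0.1882)) = -1.3579 → s = 28.6421

28.6421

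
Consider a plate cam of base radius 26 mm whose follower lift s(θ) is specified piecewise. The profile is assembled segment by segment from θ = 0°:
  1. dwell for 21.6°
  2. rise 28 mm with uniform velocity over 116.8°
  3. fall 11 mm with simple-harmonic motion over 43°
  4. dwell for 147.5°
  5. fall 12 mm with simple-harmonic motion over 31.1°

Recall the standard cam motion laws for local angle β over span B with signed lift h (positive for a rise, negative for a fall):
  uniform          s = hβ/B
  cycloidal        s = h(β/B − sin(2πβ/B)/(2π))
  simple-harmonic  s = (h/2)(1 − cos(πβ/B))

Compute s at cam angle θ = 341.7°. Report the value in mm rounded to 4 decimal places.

seg 1 [0°–21.6°] dwell: s stays 0.0000
seg 2 [21.6°–138.4°] uniform, h=28: full span → s += 28 → s = 28.0000
seg 3 [138.4°–181.4°] simple-harmonic, h=-11: full span → s += -11 → s = 17.0000
seg 4 [181.4°–328.9°] dwell: s stays 17.0000
seg 5 [328.9°–360°] simple-harmonic, h=-12: θ=341.7° here. β=12.8, B=31.1. -12/2·(1 − cos(π·0.4116)) = -4.3546 → s = 12.6454

12.6454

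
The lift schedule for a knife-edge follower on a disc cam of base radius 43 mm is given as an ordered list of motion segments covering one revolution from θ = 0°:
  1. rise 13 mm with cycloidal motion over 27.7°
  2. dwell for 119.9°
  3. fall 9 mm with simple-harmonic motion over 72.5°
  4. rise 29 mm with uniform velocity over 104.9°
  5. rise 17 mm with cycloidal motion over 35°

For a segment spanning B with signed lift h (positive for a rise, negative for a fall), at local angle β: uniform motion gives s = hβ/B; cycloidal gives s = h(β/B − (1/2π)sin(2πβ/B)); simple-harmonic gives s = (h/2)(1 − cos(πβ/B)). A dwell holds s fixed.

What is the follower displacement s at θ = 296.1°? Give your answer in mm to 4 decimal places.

seg 1 [0°–27.7°] cycloidal, h=13: full span → s += 13 → s = 13.0000
seg 2 [27.7°–147.6°] dwell: s stays 13.0000
seg 3 [147.6°–220.1°] simple-harmonic, h=-9: full span → s += -9 → s = 4.0000
seg 4 [220.1°–325°] uniform, h=29: θ=296.1° here. β=76, B=104.9. 29·76/104.9 = 21.0105 → s = 25.0105

25.0105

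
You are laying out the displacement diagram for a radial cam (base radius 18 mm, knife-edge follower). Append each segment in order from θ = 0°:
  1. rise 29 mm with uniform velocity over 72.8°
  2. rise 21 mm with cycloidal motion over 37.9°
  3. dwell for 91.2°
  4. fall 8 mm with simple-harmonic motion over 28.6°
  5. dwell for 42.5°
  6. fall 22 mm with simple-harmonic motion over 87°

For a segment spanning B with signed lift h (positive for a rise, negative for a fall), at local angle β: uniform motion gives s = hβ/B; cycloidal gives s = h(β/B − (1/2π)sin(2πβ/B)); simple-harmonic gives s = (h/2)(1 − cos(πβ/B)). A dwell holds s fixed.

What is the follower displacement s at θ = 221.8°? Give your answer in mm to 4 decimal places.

seg 1 [0°–72.8°] uniform, h=29: full span → s += 29 → s = 29.0000
seg 2 [72.8°–110.7°] cycloidal, h=21: full span → s += 21 → s = 50.0000
seg 3 [110.7°–201.9°] dwell: s stays 50.0000
seg 4 [201.9°–230.5°] simple-harmonic, h=-8: θ=221.8° here. β=19.9, B=28.6. -8/2·(1 − cos(π·0.6958)) = -6.3083 → s = 43.6917

43.6917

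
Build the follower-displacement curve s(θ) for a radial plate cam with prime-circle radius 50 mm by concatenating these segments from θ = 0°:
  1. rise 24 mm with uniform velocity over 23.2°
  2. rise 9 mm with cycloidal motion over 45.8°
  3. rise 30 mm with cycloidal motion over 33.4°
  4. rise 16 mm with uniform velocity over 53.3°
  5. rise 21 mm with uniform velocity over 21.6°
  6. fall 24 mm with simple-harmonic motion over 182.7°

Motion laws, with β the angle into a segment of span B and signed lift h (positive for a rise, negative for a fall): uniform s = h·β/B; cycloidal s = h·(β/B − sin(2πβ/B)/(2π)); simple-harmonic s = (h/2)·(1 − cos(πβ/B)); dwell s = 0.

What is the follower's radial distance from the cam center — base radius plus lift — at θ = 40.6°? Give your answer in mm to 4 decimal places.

seg 1 [0°–23.2°] uniform, h=24: full span → s += 24 → s = 24.0000
seg 2 [23.2°–69°] cycloidal, h=9: θ=40.6° here. β=17.4, B=45.8. 9·(0.3799 − sin(2π·0.3799)/(2π)) = 2.4381 → s = 26.4381
radial distance = base radius + s = 50 + 26.4381 = 76.4381

76.4381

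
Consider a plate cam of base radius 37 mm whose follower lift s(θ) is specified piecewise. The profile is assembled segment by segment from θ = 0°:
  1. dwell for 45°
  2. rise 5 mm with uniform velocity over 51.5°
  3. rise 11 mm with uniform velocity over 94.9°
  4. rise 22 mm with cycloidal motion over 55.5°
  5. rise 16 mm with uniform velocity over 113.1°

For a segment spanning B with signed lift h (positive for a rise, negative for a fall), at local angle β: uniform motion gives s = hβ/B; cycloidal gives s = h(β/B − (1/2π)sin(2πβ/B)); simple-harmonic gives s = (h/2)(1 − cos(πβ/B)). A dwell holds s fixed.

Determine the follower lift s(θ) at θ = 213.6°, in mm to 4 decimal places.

seg 1 [0°–45°] dwell: s stays 0.0000
seg 2 [45°–96.5°] uniform, h=5: full span → s += 5 → s = 5.0000
seg 3 [96.5°–191.4°] uniform, h=11: full span → s += 11 → s = 16.0000
seg 4 [191.4°–246.9°] cycloidal, h=22: θ=213.6° here. β=22.2, B=55.5. 22·(0.4000 − sin(2π·0.4000)/(2π)) = 6.7419 → s = 22.7419

22.7419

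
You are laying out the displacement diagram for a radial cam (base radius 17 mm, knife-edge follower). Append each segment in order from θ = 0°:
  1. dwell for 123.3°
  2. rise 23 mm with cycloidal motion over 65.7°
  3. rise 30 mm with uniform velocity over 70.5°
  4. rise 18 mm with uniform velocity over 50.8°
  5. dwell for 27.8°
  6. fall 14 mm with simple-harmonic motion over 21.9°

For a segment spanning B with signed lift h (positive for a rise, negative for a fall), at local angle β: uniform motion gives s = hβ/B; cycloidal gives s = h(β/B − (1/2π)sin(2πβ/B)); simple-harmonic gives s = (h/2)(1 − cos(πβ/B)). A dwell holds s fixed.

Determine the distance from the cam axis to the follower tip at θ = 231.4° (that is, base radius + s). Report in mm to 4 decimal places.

seg 1 [0°–123.3°] dwell: s stays 0.0000
seg 2 [123.3°–189°] cycloidal, h=23: full span → s += 23 → s = 23.0000
seg 3 [189°–259.5°] uniform, h=30: θ=231.4° here. β=42.4, B=70.5. 30·42.4/70.5 = 18.0426 → s = 41.0426
radial distance = base radius + s = 17 + 41.0426 = 58.0426

58.0426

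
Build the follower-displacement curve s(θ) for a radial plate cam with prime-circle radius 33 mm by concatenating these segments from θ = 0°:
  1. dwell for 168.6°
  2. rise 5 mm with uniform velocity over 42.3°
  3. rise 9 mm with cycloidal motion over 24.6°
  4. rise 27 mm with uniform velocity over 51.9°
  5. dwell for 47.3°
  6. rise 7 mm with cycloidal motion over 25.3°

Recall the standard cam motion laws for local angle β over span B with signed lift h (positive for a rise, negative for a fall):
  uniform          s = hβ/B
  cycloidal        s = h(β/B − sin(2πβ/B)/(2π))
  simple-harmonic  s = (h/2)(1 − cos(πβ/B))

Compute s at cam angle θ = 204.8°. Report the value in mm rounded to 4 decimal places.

seg 1 [0°–168.6°] dwell: s stays 0.0000
seg 2 [168.6°–210.9°] uniform, h=5: θ=204.8° here. β=36.2, B=42.3. 5·36.2/42.3 = 4.2790 → s = 4.2790

4.2790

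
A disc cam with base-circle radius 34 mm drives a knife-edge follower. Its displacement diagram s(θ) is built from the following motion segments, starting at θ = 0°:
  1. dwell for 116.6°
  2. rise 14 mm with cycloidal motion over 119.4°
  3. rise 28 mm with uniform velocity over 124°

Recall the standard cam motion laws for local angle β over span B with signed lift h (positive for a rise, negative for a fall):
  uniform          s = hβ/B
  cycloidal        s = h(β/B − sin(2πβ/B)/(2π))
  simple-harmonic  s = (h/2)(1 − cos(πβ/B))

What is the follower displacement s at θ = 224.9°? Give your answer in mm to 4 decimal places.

seg 1 [0°–116.6°] dwell: s stays 0.0000
seg 2 [116.6°–236°] cycloidal, h=14: θ=224.9° here. β=108.3, B=119.4. 14·(0.9070 − sin(2π·0.9070)/(2π)) = 13.9272 → s = 13.9272

13.9272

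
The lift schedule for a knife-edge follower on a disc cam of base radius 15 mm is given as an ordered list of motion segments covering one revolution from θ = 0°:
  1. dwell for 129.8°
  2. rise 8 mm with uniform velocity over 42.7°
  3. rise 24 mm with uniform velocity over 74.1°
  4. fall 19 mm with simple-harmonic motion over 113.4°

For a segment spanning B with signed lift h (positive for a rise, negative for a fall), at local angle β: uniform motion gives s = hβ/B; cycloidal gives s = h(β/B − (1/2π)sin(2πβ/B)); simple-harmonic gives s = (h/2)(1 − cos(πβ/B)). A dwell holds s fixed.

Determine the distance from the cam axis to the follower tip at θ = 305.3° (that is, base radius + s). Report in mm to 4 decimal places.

seg 1 [0°–129.8°] dwell: s stays 0.0000
seg 2 [129.8°–172.5°] uniform, h=8: full span → s += 8 → s = 8.0000
seg 3 [172.5°–246.6°] uniform, h=24: full span → s += 24 → s = 32.0000
seg 4 [246.6°–360°] simple-harmonic, h=-19: θ=305.3° here. β=58.7, B=113.4. -19/2·(1 − cos(π·0.5176)) = -10.0261 → s = 21.9739
radial distance = base radius + s = 15 + 21.9739 = 36.9739

36.9739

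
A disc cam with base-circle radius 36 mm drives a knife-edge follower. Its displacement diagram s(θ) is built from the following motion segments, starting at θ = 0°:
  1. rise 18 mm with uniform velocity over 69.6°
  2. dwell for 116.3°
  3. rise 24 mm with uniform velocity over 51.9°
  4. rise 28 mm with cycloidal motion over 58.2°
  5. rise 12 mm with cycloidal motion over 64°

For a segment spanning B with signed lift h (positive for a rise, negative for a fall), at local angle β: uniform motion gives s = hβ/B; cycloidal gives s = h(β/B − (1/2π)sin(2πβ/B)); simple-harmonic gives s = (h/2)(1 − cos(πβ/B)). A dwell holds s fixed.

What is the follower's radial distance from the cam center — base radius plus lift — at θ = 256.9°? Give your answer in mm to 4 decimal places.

seg 1 [0°–69.6°] uniform, h=18: full span → s += 18 → s = 18.0000
seg 2 [69.6°–185.9°] dwell: s stays 18.0000
seg 3 [185.9°–237.8°] uniform, h=24: full span → s += 24 → s = 42.0000
seg 4 [237.8°–296°] cycloidal, h=28: θ=256.9° here. β=19.1, B=58.2. 28·(0.3282 − sin(2π·0.3282)/(2π)) = 5.2596 → s = 47.2596
radial distance = base radius + s = 36 + 47.2596 = 83.2596

83.2596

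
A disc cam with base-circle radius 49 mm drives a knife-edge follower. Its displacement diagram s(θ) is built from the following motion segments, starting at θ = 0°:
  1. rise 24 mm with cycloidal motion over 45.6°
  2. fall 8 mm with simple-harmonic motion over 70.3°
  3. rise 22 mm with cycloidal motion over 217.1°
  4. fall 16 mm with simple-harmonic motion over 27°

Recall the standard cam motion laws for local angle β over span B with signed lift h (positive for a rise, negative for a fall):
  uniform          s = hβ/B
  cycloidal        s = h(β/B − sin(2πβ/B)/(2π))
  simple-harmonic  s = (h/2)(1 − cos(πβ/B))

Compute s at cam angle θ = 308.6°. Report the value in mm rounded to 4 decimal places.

seg 1 [0°–45.6°] cycloidal, h=24: full span → s += 24 → s = 24.0000
seg 2 [45.6°–115.9°] simple-harmonic, h=-8: full span → s += -8 → s = 16.0000
seg 3 [115.9°–333°] cycloidal, h=22: θ=308.6° here. β=192.7, B=217.1. 22·(0.8876 − sin(2π·0.8876)/(2π)) = 21.7996 → s = 37.7996

37.7996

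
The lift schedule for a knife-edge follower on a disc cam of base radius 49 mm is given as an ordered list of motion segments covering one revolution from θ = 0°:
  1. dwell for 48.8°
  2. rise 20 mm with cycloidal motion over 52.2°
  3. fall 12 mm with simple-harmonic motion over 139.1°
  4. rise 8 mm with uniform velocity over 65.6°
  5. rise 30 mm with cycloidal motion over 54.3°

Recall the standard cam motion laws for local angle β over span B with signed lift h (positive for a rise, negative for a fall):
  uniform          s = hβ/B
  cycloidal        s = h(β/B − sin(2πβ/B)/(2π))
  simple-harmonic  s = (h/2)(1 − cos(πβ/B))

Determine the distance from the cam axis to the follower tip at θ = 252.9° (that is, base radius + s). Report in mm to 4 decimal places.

seg 1 [0°–48.8°] dwell: s stays 0.0000
seg 2 [48.8°–101°] cycloidal, h=20: full span → s += 20 → s = 20.0000
seg 3 [101°–240.1°] simple-harmonic, h=-12: full span → s += -12 → s = 8.0000
seg 4 [240.1°–305.7°] uniform, h=8: θ=252.9° here. β=12.8, B=65.6. 8·12.8/65.6 = 1.5610 → s = 9.5610
radial distance = base radius + s = 49 + 9.5610 = 58.5610

58.5610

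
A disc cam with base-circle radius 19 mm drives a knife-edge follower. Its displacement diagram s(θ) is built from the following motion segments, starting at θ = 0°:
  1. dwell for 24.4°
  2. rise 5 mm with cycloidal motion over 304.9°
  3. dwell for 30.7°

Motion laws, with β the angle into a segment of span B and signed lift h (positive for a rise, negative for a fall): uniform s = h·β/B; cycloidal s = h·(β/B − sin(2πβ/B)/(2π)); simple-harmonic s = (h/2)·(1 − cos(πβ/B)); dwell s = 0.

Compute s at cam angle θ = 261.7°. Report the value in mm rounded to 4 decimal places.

seg 1 [0°–24.4°] dwell: s stays 0.0000
seg 2 [24.4°–329.3°] cycloidal, h=5: θ=261.7° here. β=237.3, B=304.9. 5·(0.7783 − sin(2π·0.7783)/(2π)) = 4.6747 → s = 4.6747

4.6747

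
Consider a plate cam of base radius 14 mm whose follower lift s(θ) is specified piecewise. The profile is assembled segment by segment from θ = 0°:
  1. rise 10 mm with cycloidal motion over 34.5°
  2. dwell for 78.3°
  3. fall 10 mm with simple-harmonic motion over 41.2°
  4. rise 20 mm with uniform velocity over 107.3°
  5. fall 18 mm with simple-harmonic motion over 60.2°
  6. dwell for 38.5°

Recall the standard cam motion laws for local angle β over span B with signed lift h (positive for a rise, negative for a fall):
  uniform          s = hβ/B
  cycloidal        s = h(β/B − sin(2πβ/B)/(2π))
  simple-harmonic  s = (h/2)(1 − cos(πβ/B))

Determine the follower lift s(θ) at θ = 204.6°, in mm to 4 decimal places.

seg 1 [0°–34.5°] cycloidal, h=10: full span → s += 10 → s = 10.0000
seg 2 [34.5°–112.8°] dwell: s stays 10.0000
seg 3 [112.8°–154°] simple-harmonic, h=-10: full span → s += -10 → s = 0.0000
seg 4 [154°–261.3°] uniform, h=20: θ=204.6° here. β=50.6, B=107.3. 20·50.6/107.3 = 9.4315 → s = 9.4315

9.4315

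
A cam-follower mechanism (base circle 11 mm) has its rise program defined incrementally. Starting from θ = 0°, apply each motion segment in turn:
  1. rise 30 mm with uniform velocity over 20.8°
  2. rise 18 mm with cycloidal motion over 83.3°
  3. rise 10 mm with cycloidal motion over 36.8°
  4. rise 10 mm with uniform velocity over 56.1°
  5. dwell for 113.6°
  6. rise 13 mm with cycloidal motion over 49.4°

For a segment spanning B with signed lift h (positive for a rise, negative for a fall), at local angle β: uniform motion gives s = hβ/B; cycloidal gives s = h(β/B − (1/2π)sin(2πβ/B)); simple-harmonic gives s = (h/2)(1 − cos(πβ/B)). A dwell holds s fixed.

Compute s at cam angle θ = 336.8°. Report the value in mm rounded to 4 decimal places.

seg 1 [0°–20.8°] uniform, h=30: full span → s += 30 → s = 30.0000
seg 2 [20.8°–104.1°] cycloidal, h=18: full span → s += 18 → s = 48.0000
seg 3 [104.1°–140.9°] cycloidal, h=10: full span → s += 10 → s = 58.0000
seg 4 [140.9°–197°] uniform, h=10: full span → s += 10 → s = 68.0000
seg 5 [197°–310.6°] dwell: s stays 68.0000
seg 6 [310.6°–360°] cycloidal, h=13: θ=336.8° here. β=26.2, B=49.4. 13·(0.5304 − sin(2π·0.5304)/(2π)) = 7.2871 → s = 75.2871

75.2871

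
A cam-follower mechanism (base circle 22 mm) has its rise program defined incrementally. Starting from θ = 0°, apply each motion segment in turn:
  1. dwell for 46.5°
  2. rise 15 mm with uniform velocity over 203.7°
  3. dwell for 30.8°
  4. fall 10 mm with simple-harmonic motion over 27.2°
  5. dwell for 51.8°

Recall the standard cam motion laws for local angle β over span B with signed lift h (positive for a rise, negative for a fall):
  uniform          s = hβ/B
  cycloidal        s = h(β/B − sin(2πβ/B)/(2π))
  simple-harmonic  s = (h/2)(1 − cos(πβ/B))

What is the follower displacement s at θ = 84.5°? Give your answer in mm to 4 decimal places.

seg 1 [0°–46.5°] dwell: s stays 0.0000
seg 2 [46.5°–250.2°] uniform, h=15: θ=84.5° here. β=38, B=203.7. 15·38/203.7 = 2.7982 → s = 2.7982

2.7982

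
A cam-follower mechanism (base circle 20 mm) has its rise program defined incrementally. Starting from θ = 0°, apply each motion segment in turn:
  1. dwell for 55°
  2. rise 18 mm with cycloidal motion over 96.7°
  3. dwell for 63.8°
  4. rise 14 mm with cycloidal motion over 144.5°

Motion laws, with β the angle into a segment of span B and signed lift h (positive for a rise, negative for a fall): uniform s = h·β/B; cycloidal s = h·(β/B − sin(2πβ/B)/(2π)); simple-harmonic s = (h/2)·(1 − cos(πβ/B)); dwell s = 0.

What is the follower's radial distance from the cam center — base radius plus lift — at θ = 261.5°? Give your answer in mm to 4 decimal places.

seg 1 [0°–55°] dwell: s stays 0.0000
seg 2 [55°–151.7°] cycloidal, h=18: full span → s += 18 → s = 18.0000
seg 3 [151.7°–215.5°] dwell: s stays 18.0000
seg 4 [215.5°–360°] cycloidal, h=14: θ=261.5° here. β=46, B=144.5. 14·(0.3183 − sin(2π·0.3183)/(2π)) = 2.4308 → s = 20.4308
radial distance = base radius + s = 20 + 20.4308 = 40.4308

40.4308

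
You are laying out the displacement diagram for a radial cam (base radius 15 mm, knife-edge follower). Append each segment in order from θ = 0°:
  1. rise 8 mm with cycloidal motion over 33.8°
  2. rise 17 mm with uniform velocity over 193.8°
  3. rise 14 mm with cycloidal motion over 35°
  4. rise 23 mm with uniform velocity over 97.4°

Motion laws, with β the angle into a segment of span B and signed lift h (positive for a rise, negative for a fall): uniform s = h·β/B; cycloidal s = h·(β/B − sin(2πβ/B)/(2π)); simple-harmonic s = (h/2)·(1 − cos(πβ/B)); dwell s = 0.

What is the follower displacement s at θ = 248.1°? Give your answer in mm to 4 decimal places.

seg 1 [0°–33.8°] cycloidal, h=8: full span → s += 8 → s = 8.0000
seg 2 [33.8°–227.6°] uniform, h=17: full span → s += 17 → s = 25.0000
seg 3 [227.6°–262.6°] cycloidal, h=14: θ=248.1° here. β=20.5, B=35. 14·(0.5857 − sin(2π·0.5857)/(2π)) = 9.3428 → s = 34.3428

34.3428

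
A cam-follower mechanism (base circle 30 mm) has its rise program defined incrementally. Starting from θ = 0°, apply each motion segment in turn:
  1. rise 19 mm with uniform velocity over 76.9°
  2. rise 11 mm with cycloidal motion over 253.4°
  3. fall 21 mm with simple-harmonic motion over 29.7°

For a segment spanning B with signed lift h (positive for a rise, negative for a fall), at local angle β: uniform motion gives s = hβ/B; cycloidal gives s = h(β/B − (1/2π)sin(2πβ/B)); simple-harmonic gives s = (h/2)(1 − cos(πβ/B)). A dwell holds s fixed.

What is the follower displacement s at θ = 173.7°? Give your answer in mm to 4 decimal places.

seg 1 [0°–76.9°] uniform, h=19: full span → s += 19 → s = 19.0000
seg 2 [76.9°–330.3°] cycloidal, h=11: θ=173.7° here. β=96.8, B=253.4. 11·(0.3820 − sin(2π·0.3820)/(2π)) = 3.0198 → s = 22.0198

22.0198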